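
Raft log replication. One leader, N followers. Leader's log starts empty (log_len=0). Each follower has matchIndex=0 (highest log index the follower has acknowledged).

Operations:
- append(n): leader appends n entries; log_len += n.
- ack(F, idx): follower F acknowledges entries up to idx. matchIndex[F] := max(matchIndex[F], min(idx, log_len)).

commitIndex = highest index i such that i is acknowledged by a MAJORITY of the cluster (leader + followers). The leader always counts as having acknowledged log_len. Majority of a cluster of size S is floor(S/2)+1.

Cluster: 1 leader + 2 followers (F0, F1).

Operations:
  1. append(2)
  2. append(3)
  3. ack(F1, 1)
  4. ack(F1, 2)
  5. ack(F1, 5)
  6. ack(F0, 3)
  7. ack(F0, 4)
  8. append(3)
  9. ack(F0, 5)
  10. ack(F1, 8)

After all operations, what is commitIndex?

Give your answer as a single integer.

Op 1: append 2 -> log_len=2
Op 2: append 3 -> log_len=5
Op 3: F1 acks idx 1 -> match: F0=0 F1=1; commitIndex=1
Op 4: F1 acks idx 2 -> match: F0=0 F1=2; commitIndex=2
Op 5: F1 acks idx 5 -> match: F0=0 F1=5; commitIndex=5
Op 6: F0 acks idx 3 -> match: F0=3 F1=5; commitIndex=5
Op 7: F0 acks idx 4 -> match: F0=4 F1=5; commitIndex=5
Op 8: append 3 -> log_len=8
Op 9: F0 acks idx 5 -> match: F0=5 F1=5; commitIndex=5
Op 10: F1 acks idx 8 -> match: F0=5 F1=8; commitIndex=8

Answer: 8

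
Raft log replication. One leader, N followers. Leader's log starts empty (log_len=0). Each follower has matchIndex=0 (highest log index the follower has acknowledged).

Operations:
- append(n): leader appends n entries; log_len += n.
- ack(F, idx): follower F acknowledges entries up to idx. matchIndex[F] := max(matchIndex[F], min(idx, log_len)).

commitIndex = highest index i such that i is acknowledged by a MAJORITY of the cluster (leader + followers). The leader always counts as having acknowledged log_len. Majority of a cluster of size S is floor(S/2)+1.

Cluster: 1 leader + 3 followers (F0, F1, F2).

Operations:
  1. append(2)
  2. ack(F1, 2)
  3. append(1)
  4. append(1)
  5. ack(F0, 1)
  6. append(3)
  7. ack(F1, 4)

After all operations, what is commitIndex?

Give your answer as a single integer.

Op 1: append 2 -> log_len=2
Op 2: F1 acks idx 2 -> match: F0=0 F1=2 F2=0; commitIndex=0
Op 3: append 1 -> log_len=3
Op 4: append 1 -> log_len=4
Op 5: F0 acks idx 1 -> match: F0=1 F1=2 F2=0; commitIndex=1
Op 6: append 3 -> log_len=7
Op 7: F1 acks idx 4 -> match: F0=1 F1=4 F2=0; commitIndex=1

Answer: 1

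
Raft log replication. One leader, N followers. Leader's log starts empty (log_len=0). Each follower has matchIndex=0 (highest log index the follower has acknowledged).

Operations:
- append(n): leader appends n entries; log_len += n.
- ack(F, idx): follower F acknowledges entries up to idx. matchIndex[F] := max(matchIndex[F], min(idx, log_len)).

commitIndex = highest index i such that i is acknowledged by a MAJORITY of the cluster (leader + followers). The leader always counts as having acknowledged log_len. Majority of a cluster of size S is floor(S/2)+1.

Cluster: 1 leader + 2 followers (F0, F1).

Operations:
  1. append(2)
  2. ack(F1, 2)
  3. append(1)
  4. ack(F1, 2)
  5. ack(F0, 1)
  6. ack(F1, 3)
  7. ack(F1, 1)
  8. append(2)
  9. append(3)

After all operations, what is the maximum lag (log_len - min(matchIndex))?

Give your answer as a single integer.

Answer: 7

Derivation:
Op 1: append 2 -> log_len=2
Op 2: F1 acks idx 2 -> match: F0=0 F1=2; commitIndex=2
Op 3: append 1 -> log_len=3
Op 4: F1 acks idx 2 -> match: F0=0 F1=2; commitIndex=2
Op 5: F0 acks idx 1 -> match: F0=1 F1=2; commitIndex=2
Op 6: F1 acks idx 3 -> match: F0=1 F1=3; commitIndex=3
Op 7: F1 acks idx 1 -> match: F0=1 F1=3; commitIndex=3
Op 8: append 2 -> log_len=5
Op 9: append 3 -> log_len=8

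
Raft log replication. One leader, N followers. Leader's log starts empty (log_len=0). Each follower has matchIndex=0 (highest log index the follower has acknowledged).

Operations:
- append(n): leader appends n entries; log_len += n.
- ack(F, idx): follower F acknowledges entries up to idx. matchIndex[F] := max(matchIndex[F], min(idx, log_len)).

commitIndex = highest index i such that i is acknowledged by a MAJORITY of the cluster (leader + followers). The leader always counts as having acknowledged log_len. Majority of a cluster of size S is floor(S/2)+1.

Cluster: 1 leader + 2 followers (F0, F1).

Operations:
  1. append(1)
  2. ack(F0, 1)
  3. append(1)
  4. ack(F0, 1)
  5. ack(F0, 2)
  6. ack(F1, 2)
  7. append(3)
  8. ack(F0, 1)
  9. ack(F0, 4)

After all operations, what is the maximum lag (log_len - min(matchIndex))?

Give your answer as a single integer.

Op 1: append 1 -> log_len=1
Op 2: F0 acks idx 1 -> match: F0=1 F1=0; commitIndex=1
Op 3: append 1 -> log_len=2
Op 4: F0 acks idx 1 -> match: F0=1 F1=0; commitIndex=1
Op 5: F0 acks idx 2 -> match: F0=2 F1=0; commitIndex=2
Op 6: F1 acks idx 2 -> match: F0=2 F1=2; commitIndex=2
Op 7: append 3 -> log_len=5
Op 8: F0 acks idx 1 -> match: F0=2 F1=2; commitIndex=2
Op 9: F0 acks idx 4 -> match: F0=4 F1=2; commitIndex=4

Answer: 3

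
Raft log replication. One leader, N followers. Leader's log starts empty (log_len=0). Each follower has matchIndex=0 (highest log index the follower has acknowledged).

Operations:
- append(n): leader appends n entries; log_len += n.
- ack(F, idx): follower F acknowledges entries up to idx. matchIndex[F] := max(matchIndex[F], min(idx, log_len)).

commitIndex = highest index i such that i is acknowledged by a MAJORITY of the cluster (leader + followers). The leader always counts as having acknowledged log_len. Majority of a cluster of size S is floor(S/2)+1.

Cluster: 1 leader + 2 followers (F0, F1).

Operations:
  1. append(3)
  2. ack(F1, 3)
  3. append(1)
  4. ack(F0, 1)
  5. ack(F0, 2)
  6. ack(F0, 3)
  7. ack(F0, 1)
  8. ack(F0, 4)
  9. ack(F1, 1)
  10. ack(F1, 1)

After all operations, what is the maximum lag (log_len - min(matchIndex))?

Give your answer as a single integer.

Answer: 1

Derivation:
Op 1: append 3 -> log_len=3
Op 2: F1 acks idx 3 -> match: F0=0 F1=3; commitIndex=3
Op 3: append 1 -> log_len=4
Op 4: F0 acks idx 1 -> match: F0=1 F1=3; commitIndex=3
Op 5: F0 acks idx 2 -> match: F0=2 F1=3; commitIndex=3
Op 6: F0 acks idx 3 -> match: F0=3 F1=3; commitIndex=3
Op 7: F0 acks idx 1 -> match: F0=3 F1=3; commitIndex=3
Op 8: F0 acks idx 4 -> match: F0=4 F1=3; commitIndex=4
Op 9: F1 acks idx 1 -> match: F0=4 F1=3; commitIndex=4
Op 10: F1 acks idx 1 -> match: F0=4 F1=3; commitIndex=4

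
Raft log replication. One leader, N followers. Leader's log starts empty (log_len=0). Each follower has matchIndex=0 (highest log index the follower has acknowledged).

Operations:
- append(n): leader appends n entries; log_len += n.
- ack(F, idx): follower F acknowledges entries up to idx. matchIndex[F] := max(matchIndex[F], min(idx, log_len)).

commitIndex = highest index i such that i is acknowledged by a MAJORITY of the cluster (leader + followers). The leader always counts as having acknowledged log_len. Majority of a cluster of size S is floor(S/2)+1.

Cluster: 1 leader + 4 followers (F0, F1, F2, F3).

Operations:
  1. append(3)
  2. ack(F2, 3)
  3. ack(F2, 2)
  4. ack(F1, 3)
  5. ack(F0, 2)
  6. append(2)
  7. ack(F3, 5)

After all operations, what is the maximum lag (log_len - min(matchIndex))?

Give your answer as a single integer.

Op 1: append 3 -> log_len=3
Op 2: F2 acks idx 3 -> match: F0=0 F1=0 F2=3 F3=0; commitIndex=0
Op 3: F2 acks idx 2 -> match: F0=0 F1=0 F2=3 F3=0; commitIndex=0
Op 4: F1 acks idx 3 -> match: F0=0 F1=3 F2=3 F3=0; commitIndex=3
Op 5: F0 acks idx 2 -> match: F0=2 F1=3 F2=3 F3=0; commitIndex=3
Op 6: append 2 -> log_len=5
Op 7: F3 acks idx 5 -> match: F0=2 F1=3 F2=3 F3=5; commitIndex=3

Answer: 3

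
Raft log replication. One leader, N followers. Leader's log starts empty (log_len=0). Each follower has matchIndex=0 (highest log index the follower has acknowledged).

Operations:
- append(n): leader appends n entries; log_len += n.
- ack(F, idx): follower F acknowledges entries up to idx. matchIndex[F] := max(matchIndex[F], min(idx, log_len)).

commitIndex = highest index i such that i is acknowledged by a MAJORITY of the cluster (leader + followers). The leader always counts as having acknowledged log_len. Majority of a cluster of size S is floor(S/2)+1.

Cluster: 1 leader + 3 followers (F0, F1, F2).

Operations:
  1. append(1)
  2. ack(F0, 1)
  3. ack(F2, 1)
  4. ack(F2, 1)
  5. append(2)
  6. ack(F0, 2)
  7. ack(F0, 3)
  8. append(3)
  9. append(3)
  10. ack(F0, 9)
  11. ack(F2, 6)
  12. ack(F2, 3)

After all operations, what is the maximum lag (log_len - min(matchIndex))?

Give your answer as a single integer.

Op 1: append 1 -> log_len=1
Op 2: F0 acks idx 1 -> match: F0=1 F1=0 F2=0; commitIndex=0
Op 3: F2 acks idx 1 -> match: F0=1 F1=0 F2=1; commitIndex=1
Op 4: F2 acks idx 1 -> match: F0=1 F1=0 F2=1; commitIndex=1
Op 5: append 2 -> log_len=3
Op 6: F0 acks idx 2 -> match: F0=2 F1=0 F2=1; commitIndex=1
Op 7: F0 acks idx 3 -> match: F0=3 F1=0 F2=1; commitIndex=1
Op 8: append 3 -> log_len=6
Op 9: append 3 -> log_len=9
Op 10: F0 acks idx 9 -> match: F0=9 F1=0 F2=1; commitIndex=1
Op 11: F2 acks idx 6 -> match: F0=9 F1=0 F2=6; commitIndex=6
Op 12: F2 acks idx 3 -> match: F0=9 F1=0 F2=6; commitIndex=6

Answer: 9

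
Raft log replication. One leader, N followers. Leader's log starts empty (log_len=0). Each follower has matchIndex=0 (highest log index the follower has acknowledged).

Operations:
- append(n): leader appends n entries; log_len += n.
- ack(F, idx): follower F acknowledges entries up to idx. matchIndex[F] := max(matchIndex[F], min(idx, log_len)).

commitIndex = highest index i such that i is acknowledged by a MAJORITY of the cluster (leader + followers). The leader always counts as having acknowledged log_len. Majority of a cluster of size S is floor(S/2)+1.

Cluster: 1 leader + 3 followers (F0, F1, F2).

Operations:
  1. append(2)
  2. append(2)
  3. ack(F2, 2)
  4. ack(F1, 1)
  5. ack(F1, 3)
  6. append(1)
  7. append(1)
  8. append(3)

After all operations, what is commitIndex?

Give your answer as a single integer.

Op 1: append 2 -> log_len=2
Op 2: append 2 -> log_len=4
Op 3: F2 acks idx 2 -> match: F0=0 F1=0 F2=2; commitIndex=0
Op 4: F1 acks idx 1 -> match: F0=0 F1=1 F2=2; commitIndex=1
Op 5: F1 acks idx 3 -> match: F0=0 F1=3 F2=2; commitIndex=2
Op 6: append 1 -> log_len=5
Op 7: append 1 -> log_len=6
Op 8: append 3 -> log_len=9

Answer: 2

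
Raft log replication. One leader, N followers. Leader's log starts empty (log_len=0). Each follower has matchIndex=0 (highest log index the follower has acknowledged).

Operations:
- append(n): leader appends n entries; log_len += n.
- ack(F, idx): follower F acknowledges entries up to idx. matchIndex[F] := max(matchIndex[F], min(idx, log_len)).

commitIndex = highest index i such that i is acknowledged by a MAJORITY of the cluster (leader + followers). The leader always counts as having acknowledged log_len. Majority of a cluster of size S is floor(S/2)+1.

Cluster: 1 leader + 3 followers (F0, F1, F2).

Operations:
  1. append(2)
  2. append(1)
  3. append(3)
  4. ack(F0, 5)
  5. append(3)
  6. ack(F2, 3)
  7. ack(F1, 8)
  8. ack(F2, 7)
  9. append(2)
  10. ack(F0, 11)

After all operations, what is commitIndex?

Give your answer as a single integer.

Answer: 8

Derivation:
Op 1: append 2 -> log_len=2
Op 2: append 1 -> log_len=3
Op 3: append 3 -> log_len=6
Op 4: F0 acks idx 5 -> match: F0=5 F1=0 F2=0; commitIndex=0
Op 5: append 3 -> log_len=9
Op 6: F2 acks idx 3 -> match: F0=5 F1=0 F2=3; commitIndex=3
Op 7: F1 acks idx 8 -> match: F0=5 F1=8 F2=3; commitIndex=5
Op 8: F2 acks idx 7 -> match: F0=5 F1=8 F2=7; commitIndex=7
Op 9: append 2 -> log_len=11
Op 10: F0 acks idx 11 -> match: F0=11 F1=8 F2=7; commitIndex=8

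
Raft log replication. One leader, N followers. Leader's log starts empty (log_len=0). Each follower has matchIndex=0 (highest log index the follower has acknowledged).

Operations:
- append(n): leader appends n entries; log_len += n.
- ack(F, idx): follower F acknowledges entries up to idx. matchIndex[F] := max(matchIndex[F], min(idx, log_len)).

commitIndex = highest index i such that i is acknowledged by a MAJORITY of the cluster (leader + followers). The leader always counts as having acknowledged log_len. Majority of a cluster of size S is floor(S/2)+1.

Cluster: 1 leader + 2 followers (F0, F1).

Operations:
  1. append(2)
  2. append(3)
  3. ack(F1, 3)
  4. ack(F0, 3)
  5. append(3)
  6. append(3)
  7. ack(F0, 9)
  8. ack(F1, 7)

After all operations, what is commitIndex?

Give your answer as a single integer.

Op 1: append 2 -> log_len=2
Op 2: append 3 -> log_len=5
Op 3: F1 acks idx 3 -> match: F0=0 F1=3; commitIndex=3
Op 4: F0 acks idx 3 -> match: F0=3 F1=3; commitIndex=3
Op 5: append 3 -> log_len=8
Op 6: append 3 -> log_len=11
Op 7: F0 acks idx 9 -> match: F0=9 F1=3; commitIndex=9
Op 8: F1 acks idx 7 -> match: F0=9 F1=7; commitIndex=9

Answer: 9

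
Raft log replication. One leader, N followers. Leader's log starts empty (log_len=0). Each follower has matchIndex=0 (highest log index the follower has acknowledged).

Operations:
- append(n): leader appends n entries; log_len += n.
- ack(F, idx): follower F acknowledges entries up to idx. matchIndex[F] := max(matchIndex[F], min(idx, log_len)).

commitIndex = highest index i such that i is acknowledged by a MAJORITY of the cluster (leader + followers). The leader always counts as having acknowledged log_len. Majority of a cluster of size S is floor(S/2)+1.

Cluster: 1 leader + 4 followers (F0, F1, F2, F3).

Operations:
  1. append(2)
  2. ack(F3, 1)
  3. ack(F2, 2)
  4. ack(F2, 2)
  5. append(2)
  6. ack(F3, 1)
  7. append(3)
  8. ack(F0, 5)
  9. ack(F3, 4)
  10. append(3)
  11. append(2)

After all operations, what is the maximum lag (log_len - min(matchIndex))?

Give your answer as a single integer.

Answer: 12

Derivation:
Op 1: append 2 -> log_len=2
Op 2: F3 acks idx 1 -> match: F0=0 F1=0 F2=0 F3=1; commitIndex=0
Op 3: F2 acks idx 2 -> match: F0=0 F1=0 F2=2 F3=1; commitIndex=1
Op 4: F2 acks idx 2 -> match: F0=0 F1=0 F2=2 F3=1; commitIndex=1
Op 5: append 2 -> log_len=4
Op 6: F3 acks idx 1 -> match: F0=0 F1=0 F2=2 F3=1; commitIndex=1
Op 7: append 3 -> log_len=7
Op 8: F0 acks idx 5 -> match: F0=5 F1=0 F2=2 F3=1; commitIndex=2
Op 9: F3 acks idx 4 -> match: F0=5 F1=0 F2=2 F3=4; commitIndex=4
Op 10: append 3 -> log_len=10
Op 11: append 2 -> log_len=12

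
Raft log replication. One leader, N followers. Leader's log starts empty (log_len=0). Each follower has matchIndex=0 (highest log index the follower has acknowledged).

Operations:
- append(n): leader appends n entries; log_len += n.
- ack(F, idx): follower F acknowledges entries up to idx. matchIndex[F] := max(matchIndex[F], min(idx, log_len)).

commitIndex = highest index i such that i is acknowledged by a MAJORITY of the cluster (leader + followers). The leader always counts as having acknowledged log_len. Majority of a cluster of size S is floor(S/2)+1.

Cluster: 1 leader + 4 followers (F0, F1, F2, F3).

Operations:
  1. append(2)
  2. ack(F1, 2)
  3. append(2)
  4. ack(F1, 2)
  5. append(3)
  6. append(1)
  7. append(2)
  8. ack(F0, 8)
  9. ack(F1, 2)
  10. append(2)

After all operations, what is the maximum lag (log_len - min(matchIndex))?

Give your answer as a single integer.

Op 1: append 2 -> log_len=2
Op 2: F1 acks idx 2 -> match: F0=0 F1=2 F2=0 F3=0; commitIndex=0
Op 3: append 2 -> log_len=4
Op 4: F1 acks idx 2 -> match: F0=0 F1=2 F2=0 F3=0; commitIndex=0
Op 5: append 3 -> log_len=7
Op 6: append 1 -> log_len=8
Op 7: append 2 -> log_len=10
Op 8: F0 acks idx 8 -> match: F0=8 F1=2 F2=0 F3=0; commitIndex=2
Op 9: F1 acks idx 2 -> match: F0=8 F1=2 F2=0 F3=0; commitIndex=2
Op 10: append 2 -> log_len=12

Answer: 12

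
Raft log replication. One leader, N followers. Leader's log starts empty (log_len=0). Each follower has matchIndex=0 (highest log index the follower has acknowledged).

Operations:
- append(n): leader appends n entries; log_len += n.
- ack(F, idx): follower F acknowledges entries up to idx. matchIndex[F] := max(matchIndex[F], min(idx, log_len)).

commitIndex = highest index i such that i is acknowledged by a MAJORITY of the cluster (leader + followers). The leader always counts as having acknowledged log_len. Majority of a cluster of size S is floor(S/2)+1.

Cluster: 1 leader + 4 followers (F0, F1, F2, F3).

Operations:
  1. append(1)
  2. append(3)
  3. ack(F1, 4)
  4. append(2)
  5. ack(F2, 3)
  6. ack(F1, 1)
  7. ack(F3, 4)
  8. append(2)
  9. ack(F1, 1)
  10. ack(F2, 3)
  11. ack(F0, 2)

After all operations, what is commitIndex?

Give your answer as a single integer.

Op 1: append 1 -> log_len=1
Op 2: append 3 -> log_len=4
Op 3: F1 acks idx 4 -> match: F0=0 F1=4 F2=0 F3=0; commitIndex=0
Op 4: append 2 -> log_len=6
Op 5: F2 acks idx 3 -> match: F0=0 F1=4 F2=3 F3=0; commitIndex=3
Op 6: F1 acks idx 1 -> match: F0=0 F1=4 F2=3 F3=0; commitIndex=3
Op 7: F3 acks idx 4 -> match: F0=0 F1=4 F2=3 F3=4; commitIndex=4
Op 8: append 2 -> log_len=8
Op 9: F1 acks idx 1 -> match: F0=0 F1=4 F2=3 F3=4; commitIndex=4
Op 10: F2 acks idx 3 -> match: F0=0 F1=4 F2=3 F3=4; commitIndex=4
Op 11: F0 acks idx 2 -> match: F0=2 F1=4 F2=3 F3=4; commitIndex=4

Answer: 4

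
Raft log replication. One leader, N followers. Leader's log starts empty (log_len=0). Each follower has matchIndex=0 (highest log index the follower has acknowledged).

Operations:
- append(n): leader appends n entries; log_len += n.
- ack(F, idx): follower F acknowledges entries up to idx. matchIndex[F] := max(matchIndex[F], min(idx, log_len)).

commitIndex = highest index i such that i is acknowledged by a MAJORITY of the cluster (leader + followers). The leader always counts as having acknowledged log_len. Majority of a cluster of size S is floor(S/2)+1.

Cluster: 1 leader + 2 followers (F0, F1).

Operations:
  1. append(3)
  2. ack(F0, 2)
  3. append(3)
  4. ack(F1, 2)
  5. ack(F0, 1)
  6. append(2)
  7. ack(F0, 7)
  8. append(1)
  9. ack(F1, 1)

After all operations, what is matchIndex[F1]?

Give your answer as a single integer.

Op 1: append 3 -> log_len=3
Op 2: F0 acks idx 2 -> match: F0=2 F1=0; commitIndex=2
Op 3: append 3 -> log_len=6
Op 4: F1 acks idx 2 -> match: F0=2 F1=2; commitIndex=2
Op 5: F0 acks idx 1 -> match: F0=2 F1=2; commitIndex=2
Op 6: append 2 -> log_len=8
Op 7: F0 acks idx 7 -> match: F0=7 F1=2; commitIndex=7
Op 8: append 1 -> log_len=9
Op 9: F1 acks idx 1 -> match: F0=7 F1=2; commitIndex=7

Answer: 2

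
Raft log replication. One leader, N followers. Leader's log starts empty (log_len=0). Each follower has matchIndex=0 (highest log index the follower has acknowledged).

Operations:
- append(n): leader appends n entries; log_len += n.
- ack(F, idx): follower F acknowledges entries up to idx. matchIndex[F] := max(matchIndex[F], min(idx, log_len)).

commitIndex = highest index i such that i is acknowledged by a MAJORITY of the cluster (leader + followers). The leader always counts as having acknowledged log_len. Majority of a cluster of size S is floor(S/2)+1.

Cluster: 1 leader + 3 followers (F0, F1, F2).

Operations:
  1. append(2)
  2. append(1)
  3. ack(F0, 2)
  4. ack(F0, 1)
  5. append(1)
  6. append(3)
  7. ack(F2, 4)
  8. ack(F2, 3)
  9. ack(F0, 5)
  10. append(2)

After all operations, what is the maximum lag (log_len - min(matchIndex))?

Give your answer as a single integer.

Op 1: append 2 -> log_len=2
Op 2: append 1 -> log_len=3
Op 3: F0 acks idx 2 -> match: F0=2 F1=0 F2=0; commitIndex=0
Op 4: F0 acks idx 1 -> match: F0=2 F1=0 F2=0; commitIndex=0
Op 5: append 1 -> log_len=4
Op 6: append 3 -> log_len=7
Op 7: F2 acks idx 4 -> match: F0=2 F1=0 F2=4; commitIndex=2
Op 8: F2 acks idx 3 -> match: F0=2 F1=0 F2=4; commitIndex=2
Op 9: F0 acks idx 5 -> match: F0=5 F1=0 F2=4; commitIndex=4
Op 10: append 2 -> log_len=9

Answer: 9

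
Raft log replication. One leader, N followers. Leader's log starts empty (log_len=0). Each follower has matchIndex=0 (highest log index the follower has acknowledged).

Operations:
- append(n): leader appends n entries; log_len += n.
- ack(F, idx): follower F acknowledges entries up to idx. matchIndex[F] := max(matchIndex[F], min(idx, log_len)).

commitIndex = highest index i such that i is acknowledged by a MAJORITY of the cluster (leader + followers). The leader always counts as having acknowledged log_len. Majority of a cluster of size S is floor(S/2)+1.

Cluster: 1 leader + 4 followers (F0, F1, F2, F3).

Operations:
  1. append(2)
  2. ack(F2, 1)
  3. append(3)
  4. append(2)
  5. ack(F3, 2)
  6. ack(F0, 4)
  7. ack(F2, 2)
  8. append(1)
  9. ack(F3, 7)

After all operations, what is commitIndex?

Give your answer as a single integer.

Answer: 4

Derivation:
Op 1: append 2 -> log_len=2
Op 2: F2 acks idx 1 -> match: F0=0 F1=0 F2=1 F3=0; commitIndex=0
Op 3: append 3 -> log_len=5
Op 4: append 2 -> log_len=7
Op 5: F3 acks idx 2 -> match: F0=0 F1=0 F2=1 F3=2; commitIndex=1
Op 6: F0 acks idx 4 -> match: F0=4 F1=0 F2=1 F3=2; commitIndex=2
Op 7: F2 acks idx 2 -> match: F0=4 F1=0 F2=2 F3=2; commitIndex=2
Op 8: append 1 -> log_len=8
Op 9: F3 acks idx 7 -> match: F0=4 F1=0 F2=2 F3=7; commitIndex=4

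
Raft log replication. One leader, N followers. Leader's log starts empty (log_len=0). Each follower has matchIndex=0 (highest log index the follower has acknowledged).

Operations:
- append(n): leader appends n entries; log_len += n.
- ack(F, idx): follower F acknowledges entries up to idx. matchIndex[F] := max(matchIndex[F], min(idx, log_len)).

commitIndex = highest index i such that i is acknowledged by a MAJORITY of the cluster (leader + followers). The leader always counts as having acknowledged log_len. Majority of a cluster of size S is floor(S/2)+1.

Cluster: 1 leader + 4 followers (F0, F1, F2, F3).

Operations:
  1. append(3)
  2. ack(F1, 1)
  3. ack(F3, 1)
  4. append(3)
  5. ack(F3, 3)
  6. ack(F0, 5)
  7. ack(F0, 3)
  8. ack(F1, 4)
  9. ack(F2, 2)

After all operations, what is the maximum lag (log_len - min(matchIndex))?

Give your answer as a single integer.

Op 1: append 3 -> log_len=3
Op 2: F1 acks idx 1 -> match: F0=0 F1=1 F2=0 F3=0; commitIndex=0
Op 3: F3 acks idx 1 -> match: F0=0 F1=1 F2=0 F3=1; commitIndex=1
Op 4: append 3 -> log_len=6
Op 5: F3 acks idx 3 -> match: F0=0 F1=1 F2=0 F3=3; commitIndex=1
Op 6: F0 acks idx 5 -> match: F0=5 F1=1 F2=0 F3=3; commitIndex=3
Op 7: F0 acks idx 3 -> match: F0=5 F1=1 F2=0 F3=3; commitIndex=3
Op 8: F1 acks idx 4 -> match: F0=5 F1=4 F2=0 F3=3; commitIndex=4
Op 9: F2 acks idx 2 -> match: F0=5 F1=4 F2=2 F3=3; commitIndex=4

Answer: 4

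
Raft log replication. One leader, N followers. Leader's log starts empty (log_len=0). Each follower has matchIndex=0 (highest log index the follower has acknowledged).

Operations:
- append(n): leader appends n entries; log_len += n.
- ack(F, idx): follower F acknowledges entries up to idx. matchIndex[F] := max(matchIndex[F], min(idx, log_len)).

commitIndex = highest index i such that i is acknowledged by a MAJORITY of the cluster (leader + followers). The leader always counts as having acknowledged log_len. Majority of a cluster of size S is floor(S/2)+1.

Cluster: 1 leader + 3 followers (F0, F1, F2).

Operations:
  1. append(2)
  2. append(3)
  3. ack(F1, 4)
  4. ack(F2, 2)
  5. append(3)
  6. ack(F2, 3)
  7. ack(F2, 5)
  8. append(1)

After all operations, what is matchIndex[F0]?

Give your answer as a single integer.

Answer: 0

Derivation:
Op 1: append 2 -> log_len=2
Op 2: append 3 -> log_len=5
Op 3: F1 acks idx 4 -> match: F0=0 F1=4 F2=0; commitIndex=0
Op 4: F2 acks idx 2 -> match: F0=0 F1=4 F2=2; commitIndex=2
Op 5: append 3 -> log_len=8
Op 6: F2 acks idx 3 -> match: F0=0 F1=4 F2=3; commitIndex=3
Op 7: F2 acks idx 5 -> match: F0=0 F1=4 F2=5; commitIndex=4
Op 8: append 1 -> log_len=9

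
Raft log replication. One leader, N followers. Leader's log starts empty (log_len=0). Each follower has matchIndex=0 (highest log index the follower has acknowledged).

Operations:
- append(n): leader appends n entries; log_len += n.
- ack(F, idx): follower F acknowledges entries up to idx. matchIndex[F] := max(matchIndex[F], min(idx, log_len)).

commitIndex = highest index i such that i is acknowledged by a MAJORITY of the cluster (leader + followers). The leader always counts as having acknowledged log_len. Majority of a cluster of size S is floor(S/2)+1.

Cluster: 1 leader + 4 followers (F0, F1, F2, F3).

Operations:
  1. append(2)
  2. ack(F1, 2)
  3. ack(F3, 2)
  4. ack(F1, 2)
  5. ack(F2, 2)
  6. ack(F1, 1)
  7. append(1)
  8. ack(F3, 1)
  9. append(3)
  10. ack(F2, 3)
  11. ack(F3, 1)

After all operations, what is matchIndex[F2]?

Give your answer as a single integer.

Op 1: append 2 -> log_len=2
Op 2: F1 acks idx 2 -> match: F0=0 F1=2 F2=0 F3=0; commitIndex=0
Op 3: F3 acks idx 2 -> match: F0=0 F1=2 F2=0 F3=2; commitIndex=2
Op 4: F1 acks idx 2 -> match: F0=0 F1=2 F2=0 F3=2; commitIndex=2
Op 5: F2 acks idx 2 -> match: F0=0 F1=2 F2=2 F3=2; commitIndex=2
Op 6: F1 acks idx 1 -> match: F0=0 F1=2 F2=2 F3=2; commitIndex=2
Op 7: append 1 -> log_len=3
Op 8: F3 acks idx 1 -> match: F0=0 F1=2 F2=2 F3=2; commitIndex=2
Op 9: append 3 -> log_len=6
Op 10: F2 acks idx 3 -> match: F0=0 F1=2 F2=3 F3=2; commitIndex=2
Op 11: F3 acks idx 1 -> match: F0=0 F1=2 F2=3 F3=2; commitIndex=2

Answer: 3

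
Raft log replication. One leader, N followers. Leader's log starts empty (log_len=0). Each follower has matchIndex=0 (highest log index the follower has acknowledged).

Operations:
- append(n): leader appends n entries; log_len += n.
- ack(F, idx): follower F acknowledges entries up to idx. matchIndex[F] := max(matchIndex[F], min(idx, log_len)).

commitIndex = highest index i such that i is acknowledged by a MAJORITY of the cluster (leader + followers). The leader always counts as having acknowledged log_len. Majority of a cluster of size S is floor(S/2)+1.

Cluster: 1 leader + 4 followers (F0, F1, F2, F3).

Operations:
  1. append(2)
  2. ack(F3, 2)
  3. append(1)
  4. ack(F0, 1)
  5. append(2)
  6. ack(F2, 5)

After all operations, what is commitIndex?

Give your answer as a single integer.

Op 1: append 2 -> log_len=2
Op 2: F3 acks idx 2 -> match: F0=0 F1=0 F2=0 F3=2; commitIndex=0
Op 3: append 1 -> log_len=3
Op 4: F0 acks idx 1 -> match: F0=1 F1=0 F2=0 F3=2; commitIndex=1
Op 5: append 2 -> log_len=5
Op 6: F2 acks idx 5 -> match: F0=1 F1=0 F2=5 F3=2; commitIndex=2

Answer: 2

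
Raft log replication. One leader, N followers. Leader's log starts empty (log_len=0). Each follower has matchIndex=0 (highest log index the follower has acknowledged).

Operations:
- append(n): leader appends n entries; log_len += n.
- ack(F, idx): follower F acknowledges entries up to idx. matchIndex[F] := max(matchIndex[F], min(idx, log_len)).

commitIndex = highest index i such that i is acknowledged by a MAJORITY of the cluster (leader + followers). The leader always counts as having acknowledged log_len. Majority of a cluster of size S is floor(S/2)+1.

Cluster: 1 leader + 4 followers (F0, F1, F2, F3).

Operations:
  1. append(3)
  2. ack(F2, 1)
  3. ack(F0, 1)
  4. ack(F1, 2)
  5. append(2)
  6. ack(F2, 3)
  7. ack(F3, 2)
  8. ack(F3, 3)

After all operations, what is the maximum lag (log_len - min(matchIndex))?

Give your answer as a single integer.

Op 1: append 3 -> log_len=3
Op 2: F2 acks idx 1 -> match: F0=0 F1=0 F2=1 F3=0; commitIndex=0
Op 3: F0 acks idx 1 -> match: F0=1 F1=0 F2=1 F3=0; commitIndex=1
Op 4: F1 acks idx 2 -> match: F0=1 F1=2 F2=1 F3=0; commitIndex=1
Op 5: append 2 -> log_len=5
Op 6: F2 acks idx 3 -> match: F0=1 F1=2 F2=3 F3=0; commitIndex=2
Op 7: F3 acks idx 2 -> match: F0=1 F1=2 F2=3 F3=2; commitIndex=2
Op 8: F3 acks idx 3 -> match: F0=1 F1=2 F2=3 F3=3; commitIndex=3

Answer: 4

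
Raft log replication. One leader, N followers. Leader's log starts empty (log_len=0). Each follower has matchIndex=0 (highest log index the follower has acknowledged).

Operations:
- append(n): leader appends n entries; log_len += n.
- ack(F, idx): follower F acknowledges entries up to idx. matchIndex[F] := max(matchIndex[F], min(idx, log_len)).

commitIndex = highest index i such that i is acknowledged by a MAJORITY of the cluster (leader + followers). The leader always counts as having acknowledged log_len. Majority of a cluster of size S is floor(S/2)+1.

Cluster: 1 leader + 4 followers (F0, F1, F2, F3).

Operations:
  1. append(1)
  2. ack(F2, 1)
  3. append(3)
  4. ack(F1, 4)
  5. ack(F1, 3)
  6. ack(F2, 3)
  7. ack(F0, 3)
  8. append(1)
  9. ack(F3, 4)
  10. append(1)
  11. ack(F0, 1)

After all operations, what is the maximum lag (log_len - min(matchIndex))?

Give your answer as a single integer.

Answer: 3

Derivation:
Op 1: append 1 -> log_len=1
Op 2: F2 acks idx 1 -> match: F0=0 F1=0 F2=1 F3=0; commitIndex=0
Op 3: append 3 -> log_len=4
Op 4: F1 acks idx 4 -> match: F0=0 F1=4 F2=1 F3=0; commitIndex=1
Op 5: F1 acks idx 3 -> match: F0=0 F1=4 F2=1 F3=0; commitIndex=1
Op 6: F2 acks idx 3 -> match: F0=0 F1=4 F2=3 F3=0; commitIndex=3
Op 7: F0 acks idx 3 -> match: F0=3 F1=4 F2=3 F3=0; commitIndex=3
Op 8: append 1 -> log_len=5
Op 9: F3 acks idx 4 -> match: F0=3 F1=4 F2=3 F3=4; commitIndex=4
Op 10: append 1 -> log_len=6
Op 11: F0 acks idx 1 -> match: F0=3 F1=4 F2=3 F3=4; commitIndex=4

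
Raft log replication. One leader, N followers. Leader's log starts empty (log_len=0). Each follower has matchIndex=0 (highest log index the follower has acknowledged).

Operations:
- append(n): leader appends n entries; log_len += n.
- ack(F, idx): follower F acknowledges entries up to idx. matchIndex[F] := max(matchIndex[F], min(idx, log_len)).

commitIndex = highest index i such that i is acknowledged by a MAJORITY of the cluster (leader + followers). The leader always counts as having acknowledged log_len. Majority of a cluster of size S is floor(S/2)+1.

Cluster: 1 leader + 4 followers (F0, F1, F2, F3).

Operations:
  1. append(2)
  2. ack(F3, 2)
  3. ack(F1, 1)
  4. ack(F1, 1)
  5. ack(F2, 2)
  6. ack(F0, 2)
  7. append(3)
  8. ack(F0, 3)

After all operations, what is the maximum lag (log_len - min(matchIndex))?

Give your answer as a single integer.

Answer: 4

Derivation:
Op 1: append 2 -> log_len=2
Op 2: F3 acks idx 2 -> match: F0=0 F1=0 F2=0 F3=2; commitIndex=0
Op 3: F1 acks idx 1 -> match: F0=0 F1=1 F2=0 F3=2; commitIndex=1
Op 4: F1 acks idx 1 -> match: F0=0 F1=1 F2=0 F3=2; commitIndex=1
Op 5: F2 acks idx 2 -> match: F0=0 F1=1 F2=2 F3=2; commitIndex=2
Op 6: F0 acks idx 2 -> match: F0=2 F1=1 F2=2 F3=2; commitIndex=2
Op 7: append 3 -> log_len=5
Op 8: F0 acks idx 3 -> match: F0=3 F1=1 F2=2 F3=2; commitIndex=2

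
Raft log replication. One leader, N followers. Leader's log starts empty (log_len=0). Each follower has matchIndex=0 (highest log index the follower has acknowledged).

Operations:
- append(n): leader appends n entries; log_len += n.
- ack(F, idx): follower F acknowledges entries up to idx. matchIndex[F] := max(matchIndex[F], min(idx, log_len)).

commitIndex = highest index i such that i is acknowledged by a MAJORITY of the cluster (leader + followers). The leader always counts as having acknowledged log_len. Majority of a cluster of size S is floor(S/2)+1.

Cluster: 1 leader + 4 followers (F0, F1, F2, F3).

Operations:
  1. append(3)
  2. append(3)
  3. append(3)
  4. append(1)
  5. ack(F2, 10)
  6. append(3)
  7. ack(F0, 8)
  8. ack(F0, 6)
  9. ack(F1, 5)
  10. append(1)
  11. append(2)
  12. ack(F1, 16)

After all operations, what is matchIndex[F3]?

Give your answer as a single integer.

Answer: 0

Derivation:
Op 1: append 3 -> log_len=3
Op 2: append 3 -> log_len=6
Op 3: append 3 -> log_len=9
Op 4: append 1 -> log_len=10
Op 5: F2 acks idx 10 -> match: F0=0 F1=0 F2=10 F3=0; commitIndex=0
Op 6: append 3 -> log_len=13
Op 7: F0 acks idx 8 -> match: F0=8 F1=0 F2=10 F3=0; commitIndex=8
Op 8: F0 acks idx 6 -> match: F0=8 F1=0 F2=10 F3=0; commitIndex=8
Op 9: F1 acks idx 5 -> match: F0=8 F1=5 F2=10 F3=0; commitIndex=8
Op 10: append 1 -> log_len=14
Op 11: append 2 -> log_len=16
Op 12: F1 acks idx 16 -> match: F0=8 F1=16 F2=10 F3=0; commitIndex=10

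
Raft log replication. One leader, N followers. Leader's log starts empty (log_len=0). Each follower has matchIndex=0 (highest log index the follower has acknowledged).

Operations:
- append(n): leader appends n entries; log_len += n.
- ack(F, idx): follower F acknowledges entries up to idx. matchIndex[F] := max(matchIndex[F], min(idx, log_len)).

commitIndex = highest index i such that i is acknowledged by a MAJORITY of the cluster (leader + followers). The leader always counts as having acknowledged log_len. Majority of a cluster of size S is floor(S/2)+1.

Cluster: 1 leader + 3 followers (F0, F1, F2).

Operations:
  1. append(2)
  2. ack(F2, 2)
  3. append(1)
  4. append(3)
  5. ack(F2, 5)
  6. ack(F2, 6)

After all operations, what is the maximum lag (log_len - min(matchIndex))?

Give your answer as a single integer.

Op 1: append 2 -> log_len=2
Op 2: F2 acks idx 2 -> match: F0=0 F1=0 F2=2; commitIndex=0
Op 3: append 1 -> log_len=3
Op 4: append 3 -> log_len=6
Op 5: F2 acks idx 5 -> match: F0=0 F1=0 F2=5; commitIndex=0
Op 6: F2 acks idx 6 -> match: F0=0 F1=0 F2=6; commitIndex=0

Answer: 6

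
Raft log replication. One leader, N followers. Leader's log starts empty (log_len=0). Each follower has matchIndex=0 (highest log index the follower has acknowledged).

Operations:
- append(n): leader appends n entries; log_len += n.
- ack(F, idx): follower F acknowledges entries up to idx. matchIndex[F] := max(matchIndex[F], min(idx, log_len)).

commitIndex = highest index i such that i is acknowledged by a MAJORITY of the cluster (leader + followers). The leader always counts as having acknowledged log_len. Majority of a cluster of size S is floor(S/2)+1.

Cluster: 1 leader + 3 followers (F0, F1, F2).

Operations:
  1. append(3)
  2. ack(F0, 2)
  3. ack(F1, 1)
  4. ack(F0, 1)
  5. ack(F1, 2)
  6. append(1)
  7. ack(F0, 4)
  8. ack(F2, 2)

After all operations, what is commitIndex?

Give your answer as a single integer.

Op 1: append 3 -> log_len=3
Op 2: F0 acks idx 2 -> match: F0=2 F1=0 F2=0; commitIndex=0
Op 3: F1 acks idx 1 -> match: F0=2 F1=1 F2=0; commitIndex=1
Op 4: F0 acks idx 1 -> match: F0=2 F1=1 F2=0; commitIndex=1
Op 5: F1 acks idx 2 -> match: F0=2 F1=2 F2=0; commitIndex=2
Op 6: append 1 -> log_len=4
Op 7: F0 acks idx 4 -> match: F0=4 F1=2 F2=0; commitIndex=2
Op 8: F2 acks idx 2 -> match: F0=4 F1=2 F2=2; commitIndex=2

Answer: 2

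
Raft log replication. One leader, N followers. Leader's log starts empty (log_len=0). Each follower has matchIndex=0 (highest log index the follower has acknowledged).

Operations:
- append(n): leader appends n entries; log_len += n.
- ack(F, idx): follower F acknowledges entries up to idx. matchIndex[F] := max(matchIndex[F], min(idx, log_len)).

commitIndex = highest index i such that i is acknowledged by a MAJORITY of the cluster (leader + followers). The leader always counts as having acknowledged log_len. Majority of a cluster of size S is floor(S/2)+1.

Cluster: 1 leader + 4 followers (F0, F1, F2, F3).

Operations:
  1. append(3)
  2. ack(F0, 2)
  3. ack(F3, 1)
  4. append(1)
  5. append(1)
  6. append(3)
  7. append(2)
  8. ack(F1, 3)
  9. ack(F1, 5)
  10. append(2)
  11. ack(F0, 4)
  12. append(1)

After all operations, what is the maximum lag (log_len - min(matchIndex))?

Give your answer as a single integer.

Answer: 13

Derivation:
Op 1: append 3 -> log_len=3
Op 2: F0 acks idx 2 -> match: F0=2 F1=0 F2=0 F3=0; commitIndex=0
Op 3: F3 acks idx 1 -> match: F0=2 F1=0 F2=0 F3=1; commitIndex=1
Op 4: append 1 -> log_len=4
Op 5: append 1 -> log_len=5
Op 6: append 3 -> log_len=8
Op 7: append 2 -> log_len=10
Op 8: F1 acks idx 3 -> match: F0=2 F1=3 F2=0 F3=1; commitIndex=2
Op 9: F1 acks idx 5 -> match: F0=2 F1=5 F2=0 F3=1; commitIndex=2
Op 10: append 2 -> log_len=12
Op 11: F0 acks idx 4 -> match: F0=4 F1=5 F2=0 F3=1; commitIndex=4
Op 12: append 1 -> log_len=13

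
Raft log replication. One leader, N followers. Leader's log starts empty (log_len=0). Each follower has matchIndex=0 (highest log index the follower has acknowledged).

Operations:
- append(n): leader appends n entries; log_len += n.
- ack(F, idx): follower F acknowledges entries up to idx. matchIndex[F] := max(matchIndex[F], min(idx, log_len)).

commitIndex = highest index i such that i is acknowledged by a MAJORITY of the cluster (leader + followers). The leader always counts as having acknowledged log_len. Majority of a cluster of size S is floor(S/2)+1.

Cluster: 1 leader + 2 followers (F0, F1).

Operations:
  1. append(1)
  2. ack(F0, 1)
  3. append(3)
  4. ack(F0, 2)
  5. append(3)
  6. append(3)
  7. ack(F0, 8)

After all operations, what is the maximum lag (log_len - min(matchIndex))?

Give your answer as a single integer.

Op 1: append 1 -> log_len=1
Op 2: F0 acks idx 1 -> match: F0=1 F1=0; commitIndex=1
Op 3: append 3 -> log_len=4
Op 4: F0 acks idx 2 -> match: F0=2 F1=0; commitIndex=2
Op 5: append 3 -> log_len=7
Op 6: append 3 -> log_len=10
Op 7: F0 acks idx 8 -> match: F0=8 F1=0; commitIndex=8

Answer: 10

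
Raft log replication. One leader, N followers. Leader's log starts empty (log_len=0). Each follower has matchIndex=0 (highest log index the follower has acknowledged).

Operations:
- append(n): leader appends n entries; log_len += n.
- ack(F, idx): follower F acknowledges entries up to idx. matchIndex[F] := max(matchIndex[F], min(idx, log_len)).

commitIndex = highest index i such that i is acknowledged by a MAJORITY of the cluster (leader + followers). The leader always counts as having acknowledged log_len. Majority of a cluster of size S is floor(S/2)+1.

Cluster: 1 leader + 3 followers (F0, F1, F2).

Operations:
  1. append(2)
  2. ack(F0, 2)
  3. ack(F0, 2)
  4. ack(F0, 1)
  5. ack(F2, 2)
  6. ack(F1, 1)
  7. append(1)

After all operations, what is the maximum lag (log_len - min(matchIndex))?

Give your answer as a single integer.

Op 1: append 2 -> log_len=2
Op 2: F0 acks idx 2 -> match: F0=2 F1=0 F2=0; commitIndex=0
Op 3: F0 acks idx 2 -> match: F0=2 F1=0 F2=0; commitIndex=0
Op 4: F0 acks idx 1 -> match: F0=2 F1=0 F2=0; commitIndex=0
Op 5: F2 acks idx 2 -> match: F0=2 F1=0 F2=2; commitIndex=2
Op 6: F1 acks idx 1 -> match: F0=2 F1=1 F2=2; commitIndex=2
Op 7: append 1 -> log_len=3

Answer: 2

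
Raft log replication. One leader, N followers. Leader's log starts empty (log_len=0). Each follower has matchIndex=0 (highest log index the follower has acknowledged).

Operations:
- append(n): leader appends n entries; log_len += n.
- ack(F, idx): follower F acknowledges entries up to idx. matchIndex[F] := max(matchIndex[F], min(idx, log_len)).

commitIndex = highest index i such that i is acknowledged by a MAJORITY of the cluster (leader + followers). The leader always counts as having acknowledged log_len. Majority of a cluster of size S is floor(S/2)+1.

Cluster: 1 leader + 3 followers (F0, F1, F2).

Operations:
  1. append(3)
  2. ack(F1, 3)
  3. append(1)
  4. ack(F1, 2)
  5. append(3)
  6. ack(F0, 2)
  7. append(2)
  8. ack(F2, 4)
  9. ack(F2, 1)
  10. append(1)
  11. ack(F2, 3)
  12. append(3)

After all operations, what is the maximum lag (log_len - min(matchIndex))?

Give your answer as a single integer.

Op 1: append 3 -> log_len=3
Op 2: F1 acks idx 3 -> match: F0=0 F1=3 F2=0; commitIndex=0
Op 3: append 1 -> log_len=4
Op 4: F1 acks idx 2 -> match: F0=0 F1=3 F2=0; commitIndex=0
Op 5: append 3 -> log_len=7
Op 6: F0 acks idx 2 -> match: F0=2 F1=3 F2=0; commitIndex=2
Op 7: append 2 -> log_len=9
Op 8: F2 acks idx 4 -> match: F0=2 F1=3 F2=4; commitIndex=3
Op 9: F2 acks idx 1 -> match: F0=2 F1=3 F2=4; commitIndex=3
Op 10: append 1 -> log_len=10
Op 11: F2 acks idx 3 -> match: F0=2 F1=3 F2=4; commitIndex=3
Op 12: append 3 -> log_len=13

Answer: 11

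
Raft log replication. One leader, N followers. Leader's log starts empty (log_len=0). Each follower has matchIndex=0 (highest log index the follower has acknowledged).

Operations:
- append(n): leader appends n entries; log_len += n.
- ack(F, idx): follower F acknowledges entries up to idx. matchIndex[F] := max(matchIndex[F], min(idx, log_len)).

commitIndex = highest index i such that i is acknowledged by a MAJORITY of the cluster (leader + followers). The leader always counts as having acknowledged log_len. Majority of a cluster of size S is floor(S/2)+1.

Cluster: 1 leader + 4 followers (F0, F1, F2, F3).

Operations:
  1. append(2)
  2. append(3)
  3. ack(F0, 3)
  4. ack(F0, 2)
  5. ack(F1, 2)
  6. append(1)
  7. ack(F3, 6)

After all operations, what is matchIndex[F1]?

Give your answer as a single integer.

Op 1: append 2 -> log_len=2
Op 2: append 3 -> log_len=5
Op 3: F0 acks idx 3 -> match: F0=3 F1=0 F2=0 F3=0; commitIndex=0
Op 4: F0 acks idx 2 -> match: F0=3 F1=0 F2=0 F3=0; commitIndex=0
Op 5: F1 acks idx 2 -> match: F0=3 F1=2 F2=0 F3=0; commitIndex=2
Op 6: append 1 -> log_len=6
Op 7: F3 acks idx 6 -> match: F0=3 F1=2 F2=0 F3=6; commitIndex=3

Answer: 2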